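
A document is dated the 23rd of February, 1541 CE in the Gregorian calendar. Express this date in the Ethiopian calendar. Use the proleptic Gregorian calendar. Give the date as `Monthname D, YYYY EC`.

Julian Day Number of the source date = 2283952.
Converting JDN 2283952 to the Ethiopian calendar gives 19 Yekatit 1533 EC.

Yekatit 19, 1533 EC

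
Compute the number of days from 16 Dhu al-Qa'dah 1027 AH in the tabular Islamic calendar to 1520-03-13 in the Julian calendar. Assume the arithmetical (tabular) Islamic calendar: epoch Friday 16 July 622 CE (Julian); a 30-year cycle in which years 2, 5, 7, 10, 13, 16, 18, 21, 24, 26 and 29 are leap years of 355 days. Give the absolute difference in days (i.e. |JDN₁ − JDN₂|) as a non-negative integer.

JDN of the first date = 2312330.
JDN of the second date = 2276310.
|2276310 − 2312330| = 36020.

36020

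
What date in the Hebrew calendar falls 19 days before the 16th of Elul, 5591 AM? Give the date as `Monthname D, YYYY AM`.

Av 27, 5591 AM

The starting date is JDN 2390055; 2390055 − 19 = 2390036.
JDN 2390036 corresponds to Av 27, 5591 AM.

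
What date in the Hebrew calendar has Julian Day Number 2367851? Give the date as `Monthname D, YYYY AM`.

JDN 2367851 is 8 November 1770 in the Gregorian calendar.
In the Hebrew calendar that day is Cheshvan 20, 5531 AM.

Cheshvan 20, 5531 AM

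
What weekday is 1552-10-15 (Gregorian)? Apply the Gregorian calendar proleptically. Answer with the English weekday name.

Since JDN mod 7 = 2 (0 = Monday), the day is Wednesday.

Wednesday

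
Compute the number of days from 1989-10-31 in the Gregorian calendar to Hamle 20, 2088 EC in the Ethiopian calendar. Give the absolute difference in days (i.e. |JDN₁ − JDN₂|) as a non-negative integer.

JDN of the first date = 2447831.
JDN of the second date = 2486817.
|2486817 − 2447831| = 38986.

38986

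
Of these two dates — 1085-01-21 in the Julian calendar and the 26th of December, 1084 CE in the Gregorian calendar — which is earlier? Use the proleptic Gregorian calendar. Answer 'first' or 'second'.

Converting both to JDN: 2117375 vs 2117343; the smaller is the second.

second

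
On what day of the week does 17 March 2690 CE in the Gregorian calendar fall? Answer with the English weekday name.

Monday

Since JDN mod 7 = 0 (0 = Monday), the day is Monday.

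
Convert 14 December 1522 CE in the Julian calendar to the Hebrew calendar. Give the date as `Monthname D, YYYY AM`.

Kislev 25, 5283 AM

The source date corresponds to 24 December 1522 in the proleptic Gregorian calendar (JDN 2277316).
That day falls on 25 Kislev 5283 AM in the Hebrew calendar.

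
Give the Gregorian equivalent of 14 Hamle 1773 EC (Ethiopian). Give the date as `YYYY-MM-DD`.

Both dates share Julian Day Number 2371757; in the Gregorian calendar that is 19 July 1781 CE.

1781-07-19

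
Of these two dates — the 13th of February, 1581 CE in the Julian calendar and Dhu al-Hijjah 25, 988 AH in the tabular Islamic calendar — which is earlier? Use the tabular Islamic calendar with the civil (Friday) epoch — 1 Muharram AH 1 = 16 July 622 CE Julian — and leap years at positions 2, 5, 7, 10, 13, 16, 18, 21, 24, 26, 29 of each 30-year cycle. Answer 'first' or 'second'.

Converting both to JDN: 2298562 vs 2298549; the smaller is the second.

second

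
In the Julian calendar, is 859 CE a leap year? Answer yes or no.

859 mod 4 = 3, so it is a common year in the Julian calendar.

no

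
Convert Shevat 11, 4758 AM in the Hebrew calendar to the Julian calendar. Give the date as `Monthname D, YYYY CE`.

January 11, 998 CE

The source date corresponds to 16 January 998 in the proleptic Gregorian calendar (JDN 2085588).
That day falls on 11 January 998 CE in the Julian calendar.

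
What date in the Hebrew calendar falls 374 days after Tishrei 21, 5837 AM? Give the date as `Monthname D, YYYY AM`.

JDN of Tishrei 21, 5837 AM = 2479595.
2479595 + 374 = 2479969.
JDN 2479969 in the Hebrew calendar is Cheshvan 10, 5838 AM.

Cheshvan 10, 5838 AM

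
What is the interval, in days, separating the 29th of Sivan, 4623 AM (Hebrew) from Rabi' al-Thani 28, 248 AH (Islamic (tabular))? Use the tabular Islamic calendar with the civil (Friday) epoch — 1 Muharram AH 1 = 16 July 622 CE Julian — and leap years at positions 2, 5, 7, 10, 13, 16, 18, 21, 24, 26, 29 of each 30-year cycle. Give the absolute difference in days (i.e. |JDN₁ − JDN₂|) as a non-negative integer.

JDN of the first date = 2036439.
JDN of the second date = 2036085.
|2036085 − 2036439| = 354.

354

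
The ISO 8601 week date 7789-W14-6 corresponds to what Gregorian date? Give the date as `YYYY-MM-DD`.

7789-04-04

ISO week 1 of 7789 is the week containing the first Thursday of 7789.
Week 14, day 6 (Saturday) lands on 7789-04-04.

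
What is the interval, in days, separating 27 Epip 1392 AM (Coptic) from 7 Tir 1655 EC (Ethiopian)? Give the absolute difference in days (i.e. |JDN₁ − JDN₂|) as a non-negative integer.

First date → JDN 2333419; second date → JDN 2328470.
The interval is |2333419 − 2328470| = 4949 days.

4949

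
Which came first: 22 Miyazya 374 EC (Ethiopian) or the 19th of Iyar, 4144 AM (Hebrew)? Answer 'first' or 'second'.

first

First date → JDN 1860690; second date → JDN 1861430.
JDN 1860690 < JDN 1861430, so the first date is earlier.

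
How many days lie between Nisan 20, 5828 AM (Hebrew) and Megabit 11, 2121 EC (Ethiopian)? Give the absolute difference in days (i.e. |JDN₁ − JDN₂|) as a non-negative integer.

22247

First date → JDN 2476494; second date → JDN 2498741.
The interval is |2476494 − 2498741| = 22247 days.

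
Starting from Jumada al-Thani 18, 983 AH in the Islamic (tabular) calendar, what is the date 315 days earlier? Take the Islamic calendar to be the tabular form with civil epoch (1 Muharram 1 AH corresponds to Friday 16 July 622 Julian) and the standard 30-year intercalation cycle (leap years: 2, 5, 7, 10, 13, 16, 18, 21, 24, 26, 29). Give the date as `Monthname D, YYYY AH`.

Rajab 28, 982 AH

Counting 315 days back from JDN 2296593 reaches JDN 2296278, which is Rajab 28, 982 AH.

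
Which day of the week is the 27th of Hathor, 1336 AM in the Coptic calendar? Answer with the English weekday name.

In the Gregorian calendar this is 4 December 1619 (JDN 2312725).
2312725 ≡ 2 (mod 7); counting from Monday = 0 gives Wednesday.

Wednesday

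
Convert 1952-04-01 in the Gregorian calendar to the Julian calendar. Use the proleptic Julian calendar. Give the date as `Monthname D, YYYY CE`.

March 19, 1952 CE

For dates in this range the Gregorian date is 13 days ahead of the Julian.
1 April 1952 Gregorian − 13 days → 19 March 1952 Julian.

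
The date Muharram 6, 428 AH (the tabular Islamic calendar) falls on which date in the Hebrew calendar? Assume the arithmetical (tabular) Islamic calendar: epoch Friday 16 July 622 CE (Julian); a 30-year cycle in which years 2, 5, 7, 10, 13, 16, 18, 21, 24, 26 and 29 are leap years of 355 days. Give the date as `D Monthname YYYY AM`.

The source date corresponds to 5 November 1036 in the proleptic Gregorian calendar (JDN 2099760).
That day falls on 8 Cheshvan 4797 AM in the Hebrew calendar.

8 Cheshvan 4797 AM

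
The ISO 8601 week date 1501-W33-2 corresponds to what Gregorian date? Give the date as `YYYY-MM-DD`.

ISO week 1 of 1501 is the week containing the first Thursday of 1501.
Week 33, day 2 (Tuesday) lands on 1501-08-13.

1501-08-13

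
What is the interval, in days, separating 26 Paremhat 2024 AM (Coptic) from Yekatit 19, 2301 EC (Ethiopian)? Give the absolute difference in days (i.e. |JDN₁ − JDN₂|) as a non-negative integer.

First date → JDN 2564136; second date → JDN 2564464.
The interval is |2564136 − 2564464| = 328 days.

328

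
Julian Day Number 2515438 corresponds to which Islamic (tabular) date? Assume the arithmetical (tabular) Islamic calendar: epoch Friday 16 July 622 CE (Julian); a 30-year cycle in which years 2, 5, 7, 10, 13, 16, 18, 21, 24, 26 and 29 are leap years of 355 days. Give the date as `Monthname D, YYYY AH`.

Muharram 12, 1601 AH

JDN 2515438 is 7 December 2174 in the Gregorian calendar.
In the tabular Islamic calendar that day is Muharram 12, 1601 AH.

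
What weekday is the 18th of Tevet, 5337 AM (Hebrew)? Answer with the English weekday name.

In the proleptic Gregorian calendar this is 18 December 1576 (JDN 2297034).
2297034 ≡ 5 (mod 7); counting from Monday = 0 gives Saturday.

Saturday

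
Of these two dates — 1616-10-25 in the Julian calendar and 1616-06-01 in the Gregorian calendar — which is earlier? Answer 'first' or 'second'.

First date → JDN 2311600; second date → JDN 2311444.
JDN 2311444 < JDN 2311600, so the second date is earlier.

second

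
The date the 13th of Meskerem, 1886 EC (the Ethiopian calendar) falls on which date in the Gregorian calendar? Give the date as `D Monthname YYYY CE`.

22 September 1893 CE

Both dates share Julian Day Number 2412729; in the Gregorian calendar that is 22 September 1893 CE.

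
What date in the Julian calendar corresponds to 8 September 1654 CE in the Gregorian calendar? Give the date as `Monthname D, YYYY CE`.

At this point the Julian calendar is 10 days behind the Gregorian.
8 September 1654 Gregorian − 10 days → 29 August 1654 Julian.

August 29, 1654 CE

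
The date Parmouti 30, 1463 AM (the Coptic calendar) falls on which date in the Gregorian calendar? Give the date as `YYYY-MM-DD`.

1747-05-06

Both dates share Julian Day Number 2359264; in the Gregorian calendar that is 6 May 1747 CE.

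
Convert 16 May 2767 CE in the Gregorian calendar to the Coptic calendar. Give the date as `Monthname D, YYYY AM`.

Both dates share Julian Day Number 2731821; in the Coptic calendar that is 2 Pashons 2483 AM.

Pashons 2, 2483 AM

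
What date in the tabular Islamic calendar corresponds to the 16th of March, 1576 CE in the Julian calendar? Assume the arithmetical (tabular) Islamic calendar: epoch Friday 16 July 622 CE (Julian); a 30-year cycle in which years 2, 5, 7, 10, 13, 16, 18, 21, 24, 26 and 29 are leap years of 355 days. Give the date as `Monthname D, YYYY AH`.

The source date corresponds to 26 March 1576 in the proleptic Gregorian calendar (JDN 2296767).
That day falls on 15 Dhu al-Hijjah 983 AH in the tabular Islamic calendar.

Dhu al-Hijjah 15, 983 AH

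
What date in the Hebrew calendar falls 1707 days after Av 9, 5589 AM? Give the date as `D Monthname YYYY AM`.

Counting 1707 days forward from JDN 2389308 reaches JDN 2391015, which is 2 Nisan 5594 AM.

2 Nisan 5594 AM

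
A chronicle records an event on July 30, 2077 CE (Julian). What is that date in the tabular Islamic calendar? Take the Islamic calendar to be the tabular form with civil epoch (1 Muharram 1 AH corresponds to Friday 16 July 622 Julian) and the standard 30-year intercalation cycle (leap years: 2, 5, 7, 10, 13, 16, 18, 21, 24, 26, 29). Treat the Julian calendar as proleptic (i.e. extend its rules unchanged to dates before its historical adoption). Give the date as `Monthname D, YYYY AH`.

Ramadan 22, 1500 AH

Both dates share Julian Day Number 2479893; in the tabular Islamic calendar that is 22 Ramadan 1500 AH.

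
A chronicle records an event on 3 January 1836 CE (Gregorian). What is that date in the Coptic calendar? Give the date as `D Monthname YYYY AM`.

25 Koiak 1552 AM

Both dates share Julian Day Number 2391647; in the Coptic calendar that is 25 Koiak 1552 AM.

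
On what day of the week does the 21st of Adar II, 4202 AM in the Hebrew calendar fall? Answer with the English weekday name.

Equivalently 20 March 442 Gregorian, JDN 1882576.
Since JDN mod 7 = 3 (0 = Monday), the day is Thursday.

Thursday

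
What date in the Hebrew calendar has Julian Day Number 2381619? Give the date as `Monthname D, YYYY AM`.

The Gregorian equivalent of JDN 2381619 is 20 July 1808.
In the Hebrew calendar that day is Tammuz 25, 5568 AM.

Tammuz 25, 5568 AM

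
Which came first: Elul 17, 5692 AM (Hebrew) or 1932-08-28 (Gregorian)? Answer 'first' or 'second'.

First date → JDN 2426969; second date → JDN 2426948.
JDN 2426948 < JDN 2426969, so the second date is earlier.

second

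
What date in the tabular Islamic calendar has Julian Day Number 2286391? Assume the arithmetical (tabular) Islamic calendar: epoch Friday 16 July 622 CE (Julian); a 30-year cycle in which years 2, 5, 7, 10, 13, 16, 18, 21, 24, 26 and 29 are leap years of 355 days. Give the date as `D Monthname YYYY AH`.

The proleptic Gregorian equivalent of JDN 2286391 is 29 October 1547.
In the tabular Islamic calendar that day is 5 Ramadan 954 AH.

5 Ramadan 954 AH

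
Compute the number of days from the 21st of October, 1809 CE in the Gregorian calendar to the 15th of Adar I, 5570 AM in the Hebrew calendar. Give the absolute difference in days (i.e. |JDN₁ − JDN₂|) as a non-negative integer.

First date → JDN 2382077; second date → JDN 2382198.
The interval is |2382077 − 2382198| = 121 days.

121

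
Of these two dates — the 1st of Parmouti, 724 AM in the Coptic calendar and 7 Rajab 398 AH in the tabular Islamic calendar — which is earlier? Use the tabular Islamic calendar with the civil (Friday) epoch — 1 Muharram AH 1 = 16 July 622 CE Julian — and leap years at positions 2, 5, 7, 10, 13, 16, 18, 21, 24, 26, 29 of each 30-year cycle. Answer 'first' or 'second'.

second

Converting both to JDN: 2089316 vs 2089307; the smaller is the second.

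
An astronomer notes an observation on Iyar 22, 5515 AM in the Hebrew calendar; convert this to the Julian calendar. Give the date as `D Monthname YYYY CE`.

The source date corresponds to 3 May 1755 in the Gregorian calendar (JDN 2362183).
That day falls on 22 April 1755 CE in the Julian calendar.

22 April 1755 CE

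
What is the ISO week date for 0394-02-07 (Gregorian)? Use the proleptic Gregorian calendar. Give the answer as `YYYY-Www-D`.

The weekday is Monday (ISO weekday 1).
That Monday belongs to ISO week 6 of ISO year 394.

0394-W06-1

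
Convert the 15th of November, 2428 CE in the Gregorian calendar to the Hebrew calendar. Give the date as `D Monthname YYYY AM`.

7 Kislev 6189 AM

Julian Day Number of the source date = 2608188.
Converting JDN 2608188 to the Hebrew calendar gives 7 Kislev 6189 AM.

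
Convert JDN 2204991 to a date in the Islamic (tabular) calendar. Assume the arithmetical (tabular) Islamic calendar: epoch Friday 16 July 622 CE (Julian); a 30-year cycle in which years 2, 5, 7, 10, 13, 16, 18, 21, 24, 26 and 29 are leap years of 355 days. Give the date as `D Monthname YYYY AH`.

20 Dhu al-Hijjah 724 AH

The proleptic Gregorian equivalent of JDN 2204991 is 16 December 1324.
In the tabular Islamic calendar that day is 20 Dhu al-Hijjah 724 AH.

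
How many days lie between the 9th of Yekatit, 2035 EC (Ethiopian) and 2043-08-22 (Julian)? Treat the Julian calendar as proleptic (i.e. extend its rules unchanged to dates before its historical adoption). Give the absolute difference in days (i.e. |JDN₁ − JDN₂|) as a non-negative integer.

First date → JDN 2467297; second date → JDN 2467497.
The interval is |2467297 − 2467497| = 200 days.

200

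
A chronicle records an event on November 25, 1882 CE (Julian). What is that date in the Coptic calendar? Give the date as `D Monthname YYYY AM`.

The source date corresponds to 7 December 1882 in the Gregorian calendar (JDN 2408787).
That day falls on 29 Hathor 1599 AM in the Coptic calendar.

29 Hathor 1599 AM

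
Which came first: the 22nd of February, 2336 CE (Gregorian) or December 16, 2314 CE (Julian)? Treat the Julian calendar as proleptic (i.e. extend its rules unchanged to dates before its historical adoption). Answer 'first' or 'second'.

The two dates have Julian Day Numbers 2574318 and 2566596 respectively.
Since 2566596 < 2574318, the second date comes first.

second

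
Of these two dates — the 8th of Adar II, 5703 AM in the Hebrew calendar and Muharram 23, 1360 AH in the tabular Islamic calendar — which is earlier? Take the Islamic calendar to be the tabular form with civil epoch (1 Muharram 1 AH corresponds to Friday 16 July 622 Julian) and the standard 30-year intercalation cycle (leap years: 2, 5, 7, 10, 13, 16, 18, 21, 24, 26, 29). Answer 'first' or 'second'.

First date → JDN 2430799; second date → JDN 2430046.
JDN 2430046 < JDN 2430799, so the second date is earlier.

second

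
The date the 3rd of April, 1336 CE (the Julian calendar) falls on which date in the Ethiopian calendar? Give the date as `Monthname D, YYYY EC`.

Miyazya 8, 1328 EC

Both dates share Julian Day Number 2209125; in the Ethiopian calendar that is 8 Miyazya 1328 EC.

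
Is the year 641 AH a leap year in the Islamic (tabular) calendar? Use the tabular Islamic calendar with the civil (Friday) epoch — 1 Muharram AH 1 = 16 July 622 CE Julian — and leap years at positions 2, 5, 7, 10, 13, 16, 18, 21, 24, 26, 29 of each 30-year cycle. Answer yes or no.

Year 641 AH is year 11 of its 30-year cycle; leap positions are 2, 5, 7, 10, 13, 16, 18, 21, 24, 26, 29, so it is a common year (354 days).

no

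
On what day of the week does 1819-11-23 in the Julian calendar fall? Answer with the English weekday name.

Sunday

Equivalently 5 December 1819 Gregorian, JDN 2385774.
2385774 ≡ 6 (mod 7); counting from Monday = 0 gives Sunday.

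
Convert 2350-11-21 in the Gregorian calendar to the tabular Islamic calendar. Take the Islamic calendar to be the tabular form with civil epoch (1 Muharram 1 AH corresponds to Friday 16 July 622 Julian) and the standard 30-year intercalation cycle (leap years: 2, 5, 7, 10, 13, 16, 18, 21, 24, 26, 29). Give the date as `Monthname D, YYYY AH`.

Both dates share Julian Day Number 2579704; in the tabular Islamic calendar that is 20 Jumada al-Awwal 1782 AH.

Jumada al-Awwal 20, 1782 AH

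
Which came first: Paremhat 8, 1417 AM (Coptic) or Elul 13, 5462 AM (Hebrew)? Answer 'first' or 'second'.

first

The two dates have Julian Day Numbers 2342411 and 2342951 respectively.
Since 2342411 < 2342951, the first date comes first.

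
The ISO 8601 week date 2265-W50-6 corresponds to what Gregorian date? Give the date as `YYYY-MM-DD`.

2265-12-16

ISO week 1 of 2265 is the week containing the first Thursday of 2265.
Week 50, day 6 (Saturday) lands on 2265-12-16.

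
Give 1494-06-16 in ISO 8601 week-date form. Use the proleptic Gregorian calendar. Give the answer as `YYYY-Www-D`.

1494-W24-6

The weekday is Saturday (ISO weekday 6).
That Saturday belongs to ISO week 24 of ISO year 1494.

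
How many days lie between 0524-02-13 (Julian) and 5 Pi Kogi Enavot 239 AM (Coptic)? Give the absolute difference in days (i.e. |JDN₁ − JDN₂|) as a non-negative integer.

169

JDN of the first date = 1912492.
JDN of the second date = 1912323.
|1912323 − 1912492| = 169.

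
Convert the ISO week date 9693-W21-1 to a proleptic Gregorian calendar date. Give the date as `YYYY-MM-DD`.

ISO week 1 of 9693 is the week containing the first Thursday of 9693.
Week 21, day 1 (Monday) lands on 9693-05-18.

9693-05-18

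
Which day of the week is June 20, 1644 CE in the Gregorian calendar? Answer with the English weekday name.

2321690 ≡ 0 (mod 7); counting from Monday = 0 gives Monday.

Monday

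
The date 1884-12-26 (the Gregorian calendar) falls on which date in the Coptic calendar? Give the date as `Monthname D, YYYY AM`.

Koiak 18, 1601 AM

Julian Day Number of the source date = 2409537.
Converting JDN 2409537 to the Coptic calendar gives 18 Koiak 1601 AM.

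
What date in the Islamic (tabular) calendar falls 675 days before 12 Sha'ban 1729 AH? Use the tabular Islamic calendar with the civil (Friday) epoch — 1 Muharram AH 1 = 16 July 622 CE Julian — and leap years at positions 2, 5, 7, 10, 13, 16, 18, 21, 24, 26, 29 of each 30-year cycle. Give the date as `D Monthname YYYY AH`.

17 Ramadan 1727 AH

The starting date is JDN 2561004; 2561004 − 675 = 2560329.
JDN 2560329 corresponds to 17 Ramadan 1727 AH.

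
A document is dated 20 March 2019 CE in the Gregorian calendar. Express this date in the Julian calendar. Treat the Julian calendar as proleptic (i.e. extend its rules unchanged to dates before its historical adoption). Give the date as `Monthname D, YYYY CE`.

March 7, 2019 CE

At this point the Julian calendar is 13 days behind the Gregorian.
20 March 2019 Gregorian − 13 days → 7 March 2019 Julian.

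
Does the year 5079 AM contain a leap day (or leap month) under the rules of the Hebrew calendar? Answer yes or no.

yes

Hebrew year 5079 is year 6 of its 19-year Metonic cycle; leap years are at positions 3, 6, 8, 11, 14, 17, 19, so it is a leap year (13 months).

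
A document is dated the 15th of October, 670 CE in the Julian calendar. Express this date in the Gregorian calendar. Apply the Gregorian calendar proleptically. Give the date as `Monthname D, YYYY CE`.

October 18, 670 CE

The Julian–Gregorian offset here is 3 days (Julian trailing).
15 October 670 Julian + 3 days → 18 October 670 Gregorian.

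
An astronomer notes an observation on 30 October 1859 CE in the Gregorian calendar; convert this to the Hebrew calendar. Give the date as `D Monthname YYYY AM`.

2 Cheshvan 5620 AM

Julian Day Number of the source date = 2400348.
Converting JDN 2400348 to the Hebrew calendar gives 2 Cheshvan 5620 AM.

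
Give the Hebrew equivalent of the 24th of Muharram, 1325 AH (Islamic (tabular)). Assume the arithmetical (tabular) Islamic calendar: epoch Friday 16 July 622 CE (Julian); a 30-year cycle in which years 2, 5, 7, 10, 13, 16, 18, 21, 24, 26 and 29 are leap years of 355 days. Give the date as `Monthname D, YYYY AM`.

Julian Day Number of the source date = 2417644.
Converting JDN 2417644 to the Hebrew calendar gives 23 Adar 5667 AM.

Adar 23, 5667 AM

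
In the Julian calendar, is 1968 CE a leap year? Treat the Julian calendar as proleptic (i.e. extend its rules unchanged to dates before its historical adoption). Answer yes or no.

yes

1968 mod 4 = 0, so it is a leap year in the Julian calendar.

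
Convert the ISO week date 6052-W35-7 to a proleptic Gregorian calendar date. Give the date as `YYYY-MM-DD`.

ISO week 1 of 6052 is the week containing the first Thursday of 6052.
Week 35, day 7 (Sunday) lands on 6052-09-01.

6052-09-01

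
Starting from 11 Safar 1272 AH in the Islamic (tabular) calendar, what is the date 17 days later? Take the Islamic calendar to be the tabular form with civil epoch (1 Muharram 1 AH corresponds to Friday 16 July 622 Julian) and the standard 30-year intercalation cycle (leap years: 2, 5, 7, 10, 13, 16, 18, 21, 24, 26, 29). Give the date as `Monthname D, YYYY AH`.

Safar 28, 1272 AH

Counting 17 days forward from JDN 2398880 reaches JDN 2398897, which is Safar 28, 1272 AH.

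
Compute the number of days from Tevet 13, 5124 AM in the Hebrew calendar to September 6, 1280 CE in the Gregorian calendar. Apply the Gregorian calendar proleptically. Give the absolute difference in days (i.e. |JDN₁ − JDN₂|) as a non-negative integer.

First date → JDN 2219247; second date → JDN 2188820.
The interval is |2219247 − 2188820| = 30427 days.

30427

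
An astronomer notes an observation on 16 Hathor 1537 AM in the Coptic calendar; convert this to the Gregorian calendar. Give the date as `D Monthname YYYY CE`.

24 November 1820 CE

Julian Day Number of the source date = 2386129.
Converting JDN 2386129 to the Gregorian calendar gives 24 November 1820 CE.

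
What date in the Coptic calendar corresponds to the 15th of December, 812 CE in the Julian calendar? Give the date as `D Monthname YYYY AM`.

Both dates share Julian Day Number 2017990; in the Coptic calendar that is 19 Koiak 529 AM.

19 Koiak 529 AM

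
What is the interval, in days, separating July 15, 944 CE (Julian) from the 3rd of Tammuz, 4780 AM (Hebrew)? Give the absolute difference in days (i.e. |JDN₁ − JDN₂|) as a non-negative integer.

JDN of the first date = 2066050.
JDN of the second date = 2093792.
|2093792 − 2066050| = 27742.

27742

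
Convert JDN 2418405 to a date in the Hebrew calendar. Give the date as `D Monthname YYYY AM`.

The Gregorian equivalent of JDN 2418405 is 8 April 1909.
In the Hebrew calendar that day is 17 Nisan 5669 AM.

17 Nisan 5669 AM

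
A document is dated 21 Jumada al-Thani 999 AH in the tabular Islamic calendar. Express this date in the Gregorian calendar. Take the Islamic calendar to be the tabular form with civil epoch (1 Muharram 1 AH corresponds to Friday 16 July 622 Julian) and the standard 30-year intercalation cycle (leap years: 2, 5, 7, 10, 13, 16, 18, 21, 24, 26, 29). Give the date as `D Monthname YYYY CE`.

16 April 1591 CE

Both dates share Julian Day Number 2302266; in the Gregorian calendar that is 16 April 1591 CE.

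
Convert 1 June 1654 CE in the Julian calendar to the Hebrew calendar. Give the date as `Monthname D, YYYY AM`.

Sivan 26, 5414 AM

Julian Day Number of the source date = 2325333.
Converting JDN 2325333 to the Hebrew calendar gives 26 Sivan 5414 AM.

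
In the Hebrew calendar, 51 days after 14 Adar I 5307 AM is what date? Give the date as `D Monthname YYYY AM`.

6 Nisan 5307 AM

The starting date is JDN 2286134; 2286134 + 51 = 2286185.
JDN 2286185 corresponds to 6 Nisan 5307 AM.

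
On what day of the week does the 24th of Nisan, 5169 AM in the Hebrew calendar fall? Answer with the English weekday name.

Equivalently 18 April 1409 Gregorian, JDN 2235794.
JDN 2235794 mod 7 = 1, and JDN 0 was a Monday, so this is a Tuesday.

Tuesday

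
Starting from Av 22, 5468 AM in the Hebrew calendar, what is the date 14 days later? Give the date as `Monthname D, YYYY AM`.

Counting 14 days forward from JDN 2345114 reaches JDN 2345128, which is Elul 6, 5468 AM.

Elul 6, 5468 AM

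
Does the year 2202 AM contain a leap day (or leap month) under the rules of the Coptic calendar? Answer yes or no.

no

2202 mod 4 = 2; in the Coptic calendar a year is leap when year mod 4 = 3, so it is a common year.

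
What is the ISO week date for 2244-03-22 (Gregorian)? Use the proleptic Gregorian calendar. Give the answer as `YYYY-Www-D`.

2244-W12-5

The weekday is Friday (ISO weekday 5).
That Friday belongs to ISO week 12 of ISO year 2244.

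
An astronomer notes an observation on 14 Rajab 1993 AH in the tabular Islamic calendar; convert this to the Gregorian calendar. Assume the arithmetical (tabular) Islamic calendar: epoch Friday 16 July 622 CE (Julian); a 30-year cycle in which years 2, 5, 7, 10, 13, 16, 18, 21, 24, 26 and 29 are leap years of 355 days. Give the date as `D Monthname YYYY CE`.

1 October 2555 CE

Julian Day Number of the source date = 2654528.
Converting JDN 2654528 to the Gregorian calendar gives 1 October 2555 CE.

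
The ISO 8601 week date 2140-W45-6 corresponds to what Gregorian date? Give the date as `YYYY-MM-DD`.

2140-11-12

ISO week 1 of 2140 is the week containing the first Thursday of 2140.
Week 45, day 6 (Saturday) lands on 2140-11-12.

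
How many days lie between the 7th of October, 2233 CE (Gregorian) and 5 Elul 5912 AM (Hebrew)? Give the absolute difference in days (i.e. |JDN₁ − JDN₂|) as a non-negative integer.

JDN of the first date = 2536926.
JDN of the second date = 2507310.
|2507310 − 2536926| = 29616.

29616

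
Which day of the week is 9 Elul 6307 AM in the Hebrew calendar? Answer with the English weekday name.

Saturday

This is JDN 2651570 (26 August 2547 Gregorian).
Since JDN mod 7 = 5 (0 = Monday), the day is Saturday.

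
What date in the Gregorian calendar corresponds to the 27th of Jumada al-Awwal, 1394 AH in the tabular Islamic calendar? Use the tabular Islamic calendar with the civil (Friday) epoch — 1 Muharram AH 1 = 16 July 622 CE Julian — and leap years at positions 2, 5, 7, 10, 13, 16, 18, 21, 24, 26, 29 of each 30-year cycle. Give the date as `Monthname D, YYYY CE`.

June 18, 1974 CE

Both dates share Julian Day Number 2442217; in the Gregorian calendar that is 18 June 1974 CE.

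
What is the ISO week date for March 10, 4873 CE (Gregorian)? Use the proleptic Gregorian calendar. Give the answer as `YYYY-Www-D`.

4873-W10-5

The weekday is Friday (ISO weekday 5).
That Friday belongs to ISO week 10 of ISO year 4873.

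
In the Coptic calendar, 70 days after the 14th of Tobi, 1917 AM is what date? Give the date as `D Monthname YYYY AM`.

24 Paremhat 1917 AM

JDN of the 14th of Tobi, 1917 AM = 2524982.
2524982 + 70 = 2525052.
JDN 2525052 in the Coptic calendar is 24 Paremhat 1917 AM.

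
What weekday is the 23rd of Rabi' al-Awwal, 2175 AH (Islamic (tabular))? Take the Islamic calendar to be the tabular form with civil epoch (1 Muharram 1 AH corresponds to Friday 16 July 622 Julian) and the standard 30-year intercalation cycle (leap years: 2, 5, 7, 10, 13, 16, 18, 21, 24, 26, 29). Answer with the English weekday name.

Wednesday

This is JDN 2718914 (13 January 2732 Gregorian).
2718914 ≡ 2 (mod 7); counting from Monday = 0 gives Wednesday.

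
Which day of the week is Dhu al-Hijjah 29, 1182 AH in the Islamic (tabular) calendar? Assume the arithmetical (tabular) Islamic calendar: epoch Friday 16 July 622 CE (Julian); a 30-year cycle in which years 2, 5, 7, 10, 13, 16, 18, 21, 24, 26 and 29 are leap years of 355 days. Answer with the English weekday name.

Saturday

This is JDN 2367300 (6 May 1769 Gregorian).
2367300 ≡ 5 (mod 7); counting from Monday = 0 gives Saturday.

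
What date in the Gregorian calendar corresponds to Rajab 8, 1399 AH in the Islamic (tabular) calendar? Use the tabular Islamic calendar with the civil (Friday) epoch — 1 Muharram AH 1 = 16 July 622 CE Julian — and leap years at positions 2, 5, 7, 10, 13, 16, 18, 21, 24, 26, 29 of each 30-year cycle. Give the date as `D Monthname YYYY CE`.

4 June 1979 CE

Both dates share Julian Day Number 2444029; in the Gregorian calendar that is 4 June 1979 CE.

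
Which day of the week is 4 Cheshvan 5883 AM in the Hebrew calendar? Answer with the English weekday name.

This is JDN 2496411 (3 November 2122 Gregorian).
Since JDN mod 7 = 1 (0 = Monday), the day is Tuesday.

Tuesday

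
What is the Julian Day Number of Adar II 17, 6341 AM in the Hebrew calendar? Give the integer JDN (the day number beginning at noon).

Equivalently 23 March 2581 (Gregorian).
JDN 2400001 is 17 November 1858 CE (Gregorian), MJD 0; the target day is +263832 days from there, so JDN = 2663833.

2663833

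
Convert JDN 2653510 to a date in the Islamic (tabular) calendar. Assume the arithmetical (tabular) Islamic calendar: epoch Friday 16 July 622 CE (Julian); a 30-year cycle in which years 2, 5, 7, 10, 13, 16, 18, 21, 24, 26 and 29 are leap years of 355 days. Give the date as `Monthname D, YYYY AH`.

Sha'ban 29, 1990 AH

The Gregorian equivalent of JDN 2653510 is 17 December 2552.
In the tabular Islamic calendar that day is Sha'ban 29, 1990 AH.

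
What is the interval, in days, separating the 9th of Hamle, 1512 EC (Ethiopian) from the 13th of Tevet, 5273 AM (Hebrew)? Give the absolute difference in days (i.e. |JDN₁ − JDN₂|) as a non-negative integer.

First date → JDN 2276422; second date → JDN 2273672.
The interval is |2276422 − 2273672| = 2750 days.

2750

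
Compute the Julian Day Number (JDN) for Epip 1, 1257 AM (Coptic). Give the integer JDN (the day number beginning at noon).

Equivalently 5 July 1541 (proleptic Gregorian).
JDN 2400001 is 17 November 1858 CE (Gregorian), MJD 0; the target day is −115917 days from there, so JDN = 2284084.

2284084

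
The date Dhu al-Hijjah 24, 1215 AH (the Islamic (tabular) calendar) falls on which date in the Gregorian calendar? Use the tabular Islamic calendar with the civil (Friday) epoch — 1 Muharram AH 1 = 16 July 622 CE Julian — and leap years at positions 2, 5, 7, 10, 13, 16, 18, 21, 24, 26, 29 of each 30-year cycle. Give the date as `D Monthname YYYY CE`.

Both dates share Julian Day Number 2378989; in the Gregorian calendar that is 8 May 1801 CE.

8 May 1801 CE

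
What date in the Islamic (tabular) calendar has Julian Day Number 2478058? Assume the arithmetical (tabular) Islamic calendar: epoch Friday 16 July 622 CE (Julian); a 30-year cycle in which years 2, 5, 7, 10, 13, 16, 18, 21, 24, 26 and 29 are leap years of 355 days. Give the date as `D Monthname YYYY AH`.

The Gregorian equivalent of JDN 2478058 is 3 August 2072.
In the tabular Islamic calendar that day is 18 Rajab 1495 AH.

18 Rajab 1495 AH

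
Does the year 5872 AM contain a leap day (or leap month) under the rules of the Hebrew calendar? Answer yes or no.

no

Hebrew year 5872 is year 1 of its 19-year Metonic cycle; leap years are at positions 3, 6, 8, 11, 14, 17, 19, so it is a common year (12 months).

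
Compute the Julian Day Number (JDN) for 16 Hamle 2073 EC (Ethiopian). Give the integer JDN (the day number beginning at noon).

Equivalently 23 July 2081 (Gregorian).
JDN 2451545 is 1 January 2000 CE (Gregorian); the target day is +29789 days from there, so JDN = 2481334.

2481334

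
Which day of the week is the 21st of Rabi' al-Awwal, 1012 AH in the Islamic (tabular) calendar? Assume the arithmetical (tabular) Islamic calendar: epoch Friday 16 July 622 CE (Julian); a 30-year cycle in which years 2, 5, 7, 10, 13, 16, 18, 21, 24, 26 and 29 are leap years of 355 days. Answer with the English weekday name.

This is JDN 2306784 (29 August 1603 Gregorian).
Since JDN mod 7 = 4 (0 = Monday), the day is Friday.

Friday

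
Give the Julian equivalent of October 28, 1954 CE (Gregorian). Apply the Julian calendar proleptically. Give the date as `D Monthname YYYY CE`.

For dates in this range the Gregorian date is 13 days ahead of the Julian.
28 October 1954 Gregorian − 13 days → 15 October 1954 Julian.

15 October 1954 CE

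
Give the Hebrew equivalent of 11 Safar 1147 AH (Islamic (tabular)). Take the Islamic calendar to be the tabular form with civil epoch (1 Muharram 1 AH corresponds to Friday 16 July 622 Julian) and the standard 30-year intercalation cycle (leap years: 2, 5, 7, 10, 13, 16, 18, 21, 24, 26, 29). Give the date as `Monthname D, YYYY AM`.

The source date corresponds to 13 July 1734 in the Gregorian calendar (JDN 2354584).
That day falls on 12 Tammuz 5494 AM in the Hebrew calendar.

Tammuz 12, 5494 AM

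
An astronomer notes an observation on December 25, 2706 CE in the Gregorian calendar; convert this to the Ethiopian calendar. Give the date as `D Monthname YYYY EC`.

10 Tahsas 2699 EC

Julian Day Number of the source date = 2709764.
Converting JDN 2709764 to the Ethiopian calendar gives 10 Tahsas 2699 EC.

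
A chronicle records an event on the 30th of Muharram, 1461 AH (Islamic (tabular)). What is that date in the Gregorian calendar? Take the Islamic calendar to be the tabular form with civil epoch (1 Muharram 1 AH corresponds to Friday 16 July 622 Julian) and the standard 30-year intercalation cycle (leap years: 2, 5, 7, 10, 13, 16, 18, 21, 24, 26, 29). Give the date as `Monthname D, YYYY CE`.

Both dates share Julian Day Number 2465844; in the Gregorian calendar that is 24 February 2039 CE.

February 24, 2039 CE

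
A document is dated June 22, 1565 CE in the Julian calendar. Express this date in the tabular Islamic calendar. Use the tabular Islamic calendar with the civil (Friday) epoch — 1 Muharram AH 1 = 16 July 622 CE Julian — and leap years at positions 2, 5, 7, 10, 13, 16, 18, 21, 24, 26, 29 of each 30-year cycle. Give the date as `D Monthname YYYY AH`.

Julian Day Number of the source date = 2292847.
Converting JDN 2292847 to the tabular Islamic calendar gives 23 Dhu al-Qa'dah 972 AH.

23 Dhu al-Qa'dah 972 AH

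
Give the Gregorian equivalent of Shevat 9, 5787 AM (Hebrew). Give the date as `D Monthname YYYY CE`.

17 January 2027 CE

Julian Day Number of the source date = 2461423.
Converting JDN 2461423 to the Gregorian calendar gives 17 January 2027 CE.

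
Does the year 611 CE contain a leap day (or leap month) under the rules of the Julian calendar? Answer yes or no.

611 mod 4 = 3, so it is a common year in the Julian calendar.

no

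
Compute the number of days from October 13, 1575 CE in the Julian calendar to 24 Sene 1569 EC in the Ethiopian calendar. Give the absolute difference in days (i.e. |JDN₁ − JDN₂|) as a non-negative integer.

First date → JDN 2296612; second date → JDN 2297226.
The interval is |2296612 − 2297226| = 614 days.

614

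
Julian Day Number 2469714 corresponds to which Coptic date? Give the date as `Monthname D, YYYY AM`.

The Gregorian equivalent of JDN 2469714 is 29 September 2049.
In the Coptic calendar that day is Thout 19, 1766 AM.

Thout 19, 1766 AM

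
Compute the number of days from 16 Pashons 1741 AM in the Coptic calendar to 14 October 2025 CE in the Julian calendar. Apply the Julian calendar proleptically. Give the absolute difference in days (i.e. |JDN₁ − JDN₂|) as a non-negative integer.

156

First date → JDN 2460820; second date → JDN 2460976.
The interval is |2460820 − 2460976| = 156 days.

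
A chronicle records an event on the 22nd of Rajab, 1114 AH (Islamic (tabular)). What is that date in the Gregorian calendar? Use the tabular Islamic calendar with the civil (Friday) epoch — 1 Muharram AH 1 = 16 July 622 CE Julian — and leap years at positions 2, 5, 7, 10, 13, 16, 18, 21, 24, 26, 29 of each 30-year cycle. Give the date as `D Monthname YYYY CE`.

Julian Day Number of the source date = 2343048.
Converting JDN 2343048 to the Gregorian calendar gives 12 December 1702 CE.

12 December 1702 CE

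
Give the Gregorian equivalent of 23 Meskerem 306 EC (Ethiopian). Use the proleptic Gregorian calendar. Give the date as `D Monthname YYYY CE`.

21 September 313 CE

Both dates share Julian Day Number 1835644; in the Gregorian calendar that is 21 September 313 CE.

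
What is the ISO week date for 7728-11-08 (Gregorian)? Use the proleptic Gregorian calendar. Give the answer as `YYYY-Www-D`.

The weekday is Monday (ISO weekday 1).
That Monday belongs to ISO week 46 of ISO year 7728.

7728-W46-1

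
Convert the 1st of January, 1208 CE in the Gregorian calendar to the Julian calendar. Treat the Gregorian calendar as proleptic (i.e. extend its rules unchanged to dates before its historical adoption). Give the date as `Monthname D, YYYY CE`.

For dates in this range the Gregorian date is 7 days ahead of the Julian.
1 January 1208 Gregorian − 7 days → 25 December 1207 Julian.

December 25, 1207 CE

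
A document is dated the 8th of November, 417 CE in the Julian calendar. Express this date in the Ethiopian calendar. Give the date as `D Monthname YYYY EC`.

12 Hidar 410 EC

The source date corresponds to 9 November 417 in the proleptic Gregorian calendar (JDN 1873679).
That day falls on 12 Hidar 410 EC in the Ethiopian calendar.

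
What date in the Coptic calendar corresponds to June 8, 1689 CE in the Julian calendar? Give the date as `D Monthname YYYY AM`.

Both dates share Julian Day Number 2338124; in the Coptic calendar that is 14 Paoni 1405 AM.

14 Paoni 1405 AM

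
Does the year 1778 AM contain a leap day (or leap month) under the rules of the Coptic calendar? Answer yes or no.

1778 mod 4 = 2; in the Coptic calendar a year is leap when year mod 4 = 3, so it is a common year.

no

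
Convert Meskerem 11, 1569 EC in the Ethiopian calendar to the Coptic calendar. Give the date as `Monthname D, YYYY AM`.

Julian Day Number of the source date = 2296943.
Converting JDN 2296943 to the Coptic calendar gives 11 Thout 1293 AM.

Thout 11, 1293 AM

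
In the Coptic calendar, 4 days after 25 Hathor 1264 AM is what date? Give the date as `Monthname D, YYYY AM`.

Counting 4 days forward from JDN 2286425 reaches JDN 2286429, which is Hathor 29, 1264 AM.

Hathor 29, 1264 AM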